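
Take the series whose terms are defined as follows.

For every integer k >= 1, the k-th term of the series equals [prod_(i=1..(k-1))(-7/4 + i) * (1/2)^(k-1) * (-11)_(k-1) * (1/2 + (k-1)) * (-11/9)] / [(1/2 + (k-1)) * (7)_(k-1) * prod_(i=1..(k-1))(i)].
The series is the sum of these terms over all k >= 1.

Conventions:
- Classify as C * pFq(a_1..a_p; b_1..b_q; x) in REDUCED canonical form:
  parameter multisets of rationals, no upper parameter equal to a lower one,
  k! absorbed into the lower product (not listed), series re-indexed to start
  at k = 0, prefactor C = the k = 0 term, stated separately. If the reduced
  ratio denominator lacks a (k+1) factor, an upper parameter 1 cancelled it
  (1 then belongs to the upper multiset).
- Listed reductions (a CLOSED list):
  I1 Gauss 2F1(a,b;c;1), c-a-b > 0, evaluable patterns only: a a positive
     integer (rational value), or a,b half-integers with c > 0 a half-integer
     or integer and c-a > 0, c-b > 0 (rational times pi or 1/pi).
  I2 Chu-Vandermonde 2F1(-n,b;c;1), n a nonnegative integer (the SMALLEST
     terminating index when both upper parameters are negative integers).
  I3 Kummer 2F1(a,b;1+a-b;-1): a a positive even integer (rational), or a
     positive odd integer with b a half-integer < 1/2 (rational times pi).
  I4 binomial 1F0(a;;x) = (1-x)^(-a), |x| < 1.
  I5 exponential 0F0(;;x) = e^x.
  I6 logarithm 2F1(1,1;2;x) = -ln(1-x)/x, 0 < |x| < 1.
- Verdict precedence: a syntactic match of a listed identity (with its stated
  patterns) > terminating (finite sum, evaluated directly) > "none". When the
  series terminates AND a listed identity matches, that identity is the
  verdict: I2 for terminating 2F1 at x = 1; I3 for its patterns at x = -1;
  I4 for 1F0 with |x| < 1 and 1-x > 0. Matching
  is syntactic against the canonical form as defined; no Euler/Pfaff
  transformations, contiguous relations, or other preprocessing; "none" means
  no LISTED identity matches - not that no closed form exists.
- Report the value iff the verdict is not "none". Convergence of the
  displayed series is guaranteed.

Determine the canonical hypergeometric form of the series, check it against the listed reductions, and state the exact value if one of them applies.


With C = -11/9: the canonical form is 2F1(-11, -3/4; 7; 1/2). Verdict: terminating (-11 upstairs). 12 nonzero terms in all; added directly. Exact value: -2101061228098877/1108307720798208.

The tell: with t_0 = -11/9, the running product (C = -11/9) telescopes to a rising factorial.
Adjacent-term ratio: r(k) = (1/2) * (k-11) (k-3/4) / [(k+7) (k+1)] - rational; roots negated = parameters, x = (1/2), C = -11/9.


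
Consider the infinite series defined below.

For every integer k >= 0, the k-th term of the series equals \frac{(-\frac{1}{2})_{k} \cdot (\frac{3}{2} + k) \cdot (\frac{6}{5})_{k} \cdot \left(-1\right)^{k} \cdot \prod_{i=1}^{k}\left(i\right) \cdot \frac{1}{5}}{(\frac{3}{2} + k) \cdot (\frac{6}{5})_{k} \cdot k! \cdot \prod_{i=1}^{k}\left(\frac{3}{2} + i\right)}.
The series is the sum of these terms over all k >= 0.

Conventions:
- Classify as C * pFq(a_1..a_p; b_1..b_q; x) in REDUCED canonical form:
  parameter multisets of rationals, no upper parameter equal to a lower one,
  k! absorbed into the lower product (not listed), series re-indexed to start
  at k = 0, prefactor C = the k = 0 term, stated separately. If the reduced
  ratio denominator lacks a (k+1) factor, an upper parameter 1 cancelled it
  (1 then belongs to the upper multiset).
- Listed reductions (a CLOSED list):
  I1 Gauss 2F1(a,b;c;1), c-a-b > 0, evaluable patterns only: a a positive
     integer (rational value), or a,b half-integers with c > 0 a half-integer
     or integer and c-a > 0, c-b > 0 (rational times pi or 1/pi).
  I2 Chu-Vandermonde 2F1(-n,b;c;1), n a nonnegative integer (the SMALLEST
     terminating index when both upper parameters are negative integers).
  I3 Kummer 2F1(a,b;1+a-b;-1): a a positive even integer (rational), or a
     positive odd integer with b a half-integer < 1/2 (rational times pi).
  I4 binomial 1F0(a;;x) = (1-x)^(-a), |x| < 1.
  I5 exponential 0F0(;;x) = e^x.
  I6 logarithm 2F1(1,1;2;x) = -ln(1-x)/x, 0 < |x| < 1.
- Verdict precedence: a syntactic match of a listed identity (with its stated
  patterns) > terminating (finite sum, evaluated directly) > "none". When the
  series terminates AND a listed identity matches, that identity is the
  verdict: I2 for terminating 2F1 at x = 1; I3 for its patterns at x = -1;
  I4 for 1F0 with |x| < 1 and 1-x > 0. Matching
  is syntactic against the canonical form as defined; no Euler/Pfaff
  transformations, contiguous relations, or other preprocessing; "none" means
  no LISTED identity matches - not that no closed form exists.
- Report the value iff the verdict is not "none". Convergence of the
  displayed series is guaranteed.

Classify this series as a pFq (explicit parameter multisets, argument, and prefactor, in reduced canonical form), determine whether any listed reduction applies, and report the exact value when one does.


x = -1 here; the reduced form reads 2F1, upper {-\frac{1}{2}, 1}, lower {\frac{5}{2}}, C = \frac{1}{5}. Verdict: the Kummer evaluation I3 fires (x = -1; c = \frac{5}{2} equals 1+a-b for upper {-\frac{1}{2}, 1}: listed pattern). Its exact value is \frac{3}{40} \cdot \pi.

Key step: t_0 = \frac{1}{5} here, and the lower running product (prefactor 1/5) is a rising factorial.
Adjacent-term ratio: r(k) = -1 * (k-\frac{1}{2}) (k+1) / [(k+\frac{5}{2}) (k+1)] - poly over poly, x = -1 from leading terms; C = \frac{1}{5} at k = 0.


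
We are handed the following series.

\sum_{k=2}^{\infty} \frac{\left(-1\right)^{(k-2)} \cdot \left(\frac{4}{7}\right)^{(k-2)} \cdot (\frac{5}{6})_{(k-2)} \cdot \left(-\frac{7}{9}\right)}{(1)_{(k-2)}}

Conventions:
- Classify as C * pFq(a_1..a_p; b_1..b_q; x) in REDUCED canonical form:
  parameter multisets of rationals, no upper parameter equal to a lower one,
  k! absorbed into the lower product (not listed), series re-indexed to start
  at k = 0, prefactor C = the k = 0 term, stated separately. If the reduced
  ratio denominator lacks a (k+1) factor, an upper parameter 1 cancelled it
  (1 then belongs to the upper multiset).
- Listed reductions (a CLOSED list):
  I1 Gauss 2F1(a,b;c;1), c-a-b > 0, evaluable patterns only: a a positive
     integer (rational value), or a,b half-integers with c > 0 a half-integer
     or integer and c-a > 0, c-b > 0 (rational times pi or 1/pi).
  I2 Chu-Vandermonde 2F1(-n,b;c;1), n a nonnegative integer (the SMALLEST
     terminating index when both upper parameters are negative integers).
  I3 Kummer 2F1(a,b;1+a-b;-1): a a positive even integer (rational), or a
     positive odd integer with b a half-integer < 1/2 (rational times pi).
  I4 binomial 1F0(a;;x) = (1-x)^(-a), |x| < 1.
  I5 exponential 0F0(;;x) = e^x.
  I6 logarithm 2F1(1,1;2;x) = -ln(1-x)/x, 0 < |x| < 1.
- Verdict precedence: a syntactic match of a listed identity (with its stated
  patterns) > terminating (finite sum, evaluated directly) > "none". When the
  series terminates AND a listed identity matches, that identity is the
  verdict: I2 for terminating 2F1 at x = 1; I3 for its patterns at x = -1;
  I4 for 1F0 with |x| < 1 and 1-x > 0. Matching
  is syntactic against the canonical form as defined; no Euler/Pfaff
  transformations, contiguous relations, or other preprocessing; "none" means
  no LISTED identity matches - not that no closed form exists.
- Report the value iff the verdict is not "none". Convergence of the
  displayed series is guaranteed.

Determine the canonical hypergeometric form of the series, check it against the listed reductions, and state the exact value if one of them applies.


First insight: t_0 = -\frac{7}{9} here, and the (-1)^k factor (prefactor -7/9) folds into the argument's sign.
Consecutive-term ratio: r(k) = -\frac{4}{7} * (k+\frac{5}{6}) / [(k+1)] ; factor over Q: parameters, x = -\frac{4}{7}, and C = -\frac{7}{9}.

The series (x = -\frac{4}{7}) is 1F0: upper {\frac{5}{6}}, lower {-}, prefactor -\frac{7}{9}. Verdict: this is binomial (I4) (the 1F0 binomial series: exponent -5/6, x = -\frac{4}{7}). Its exact value is \left(-\frac{7}{9}\right) \cdot \left(\frac{11}{7}\right)^{-\frac{5}{6}}.


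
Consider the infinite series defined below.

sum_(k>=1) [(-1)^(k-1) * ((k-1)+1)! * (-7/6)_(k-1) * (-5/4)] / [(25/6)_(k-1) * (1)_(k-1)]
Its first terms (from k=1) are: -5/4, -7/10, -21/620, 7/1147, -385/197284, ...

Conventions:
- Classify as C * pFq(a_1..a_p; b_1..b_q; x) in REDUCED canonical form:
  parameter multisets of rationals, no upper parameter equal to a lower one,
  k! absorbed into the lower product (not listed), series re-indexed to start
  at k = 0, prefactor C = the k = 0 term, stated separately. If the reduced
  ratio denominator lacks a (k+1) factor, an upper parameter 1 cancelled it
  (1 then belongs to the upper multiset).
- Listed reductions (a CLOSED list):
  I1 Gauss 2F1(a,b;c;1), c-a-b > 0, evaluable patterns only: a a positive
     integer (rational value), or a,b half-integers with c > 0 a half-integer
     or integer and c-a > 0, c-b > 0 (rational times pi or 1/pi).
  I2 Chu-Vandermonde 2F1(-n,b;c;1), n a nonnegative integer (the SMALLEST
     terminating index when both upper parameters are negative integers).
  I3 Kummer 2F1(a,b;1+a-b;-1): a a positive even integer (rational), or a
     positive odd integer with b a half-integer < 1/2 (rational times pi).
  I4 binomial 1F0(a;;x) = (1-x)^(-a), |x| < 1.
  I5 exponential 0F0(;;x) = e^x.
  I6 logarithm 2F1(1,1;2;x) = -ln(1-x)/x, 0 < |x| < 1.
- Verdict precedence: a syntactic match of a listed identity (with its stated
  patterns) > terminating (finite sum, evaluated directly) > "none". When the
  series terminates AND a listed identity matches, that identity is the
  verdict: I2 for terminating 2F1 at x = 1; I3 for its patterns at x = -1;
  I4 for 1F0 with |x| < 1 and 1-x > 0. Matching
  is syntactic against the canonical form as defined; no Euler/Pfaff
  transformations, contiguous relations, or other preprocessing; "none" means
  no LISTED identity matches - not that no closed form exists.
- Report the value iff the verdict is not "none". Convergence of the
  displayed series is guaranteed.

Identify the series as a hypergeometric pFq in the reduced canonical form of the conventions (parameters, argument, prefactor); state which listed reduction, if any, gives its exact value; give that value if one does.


Canonical form: C = -5/4 times 2F1 with upper {-7/6, 2}, lower {25/6}, x = -1. Verdict: the Kummer evaluation I3 fires (x = -1; c = 25/6 equals 1+a-b for upper {-7/6, 2}: listed pattern). Sum: -95/48.

First insight: x = (-1) and the factorial ratio (prefactor -5/4) (k+a-1)!/(a-1)! is a rising factorial (a)_k.
Consecutive-term ratio: r(k) = (-1) * (k-7/6) (k+2) / [(k+25/6) (k+1)] ; factor over Q: parameters, x = (-1), and C = -5/4.


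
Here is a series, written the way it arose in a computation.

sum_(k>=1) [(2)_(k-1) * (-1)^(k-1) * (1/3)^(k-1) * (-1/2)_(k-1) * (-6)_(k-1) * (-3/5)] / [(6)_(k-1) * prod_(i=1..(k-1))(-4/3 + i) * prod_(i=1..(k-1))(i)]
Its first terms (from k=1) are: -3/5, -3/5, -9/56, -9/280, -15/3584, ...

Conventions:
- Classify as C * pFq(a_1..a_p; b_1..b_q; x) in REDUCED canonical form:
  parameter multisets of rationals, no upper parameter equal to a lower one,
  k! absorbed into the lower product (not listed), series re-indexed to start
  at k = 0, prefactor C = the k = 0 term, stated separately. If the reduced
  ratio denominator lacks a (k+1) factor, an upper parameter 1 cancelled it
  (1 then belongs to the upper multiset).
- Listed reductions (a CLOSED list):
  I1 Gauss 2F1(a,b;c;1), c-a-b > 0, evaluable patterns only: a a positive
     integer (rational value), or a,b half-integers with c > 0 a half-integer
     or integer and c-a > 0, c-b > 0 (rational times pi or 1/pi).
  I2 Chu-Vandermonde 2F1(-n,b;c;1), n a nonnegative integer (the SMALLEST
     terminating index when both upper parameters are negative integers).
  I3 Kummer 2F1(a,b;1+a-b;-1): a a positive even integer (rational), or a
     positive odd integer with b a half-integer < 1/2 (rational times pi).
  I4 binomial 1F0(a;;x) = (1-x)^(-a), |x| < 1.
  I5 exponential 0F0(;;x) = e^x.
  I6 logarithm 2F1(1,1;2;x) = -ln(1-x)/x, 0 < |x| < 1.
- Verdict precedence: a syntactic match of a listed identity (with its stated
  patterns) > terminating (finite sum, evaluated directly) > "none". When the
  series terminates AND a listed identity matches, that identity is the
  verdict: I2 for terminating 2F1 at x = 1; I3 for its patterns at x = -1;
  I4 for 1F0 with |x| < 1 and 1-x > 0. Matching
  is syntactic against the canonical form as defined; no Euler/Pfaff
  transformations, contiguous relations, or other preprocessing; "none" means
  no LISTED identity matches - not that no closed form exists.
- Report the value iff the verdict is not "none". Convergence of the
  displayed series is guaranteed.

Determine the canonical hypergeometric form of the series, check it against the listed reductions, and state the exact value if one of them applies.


Structural cue: from the first term -3/5: the lower running product (prefactor -3/5) is a rising factorial.
Consecutive-term ratio: r(k) = (-1/3) * (k-6) (k-1/2) (k+2) / [(k-1/3) (k+6) (k+1)] - rational in k, leading ratio (-1/3); with t_0 = -3/5, classification follows.

Canonical form: C = -3/5 times 3F2 with upper {-6, -1/2, 2}, lower {-1/3, 6}, x = -1/3. Verdict: terminating - the sum ends at index 6 because -6 is a negative integer; exact evaluation follows. Value: -24239613/17346560.


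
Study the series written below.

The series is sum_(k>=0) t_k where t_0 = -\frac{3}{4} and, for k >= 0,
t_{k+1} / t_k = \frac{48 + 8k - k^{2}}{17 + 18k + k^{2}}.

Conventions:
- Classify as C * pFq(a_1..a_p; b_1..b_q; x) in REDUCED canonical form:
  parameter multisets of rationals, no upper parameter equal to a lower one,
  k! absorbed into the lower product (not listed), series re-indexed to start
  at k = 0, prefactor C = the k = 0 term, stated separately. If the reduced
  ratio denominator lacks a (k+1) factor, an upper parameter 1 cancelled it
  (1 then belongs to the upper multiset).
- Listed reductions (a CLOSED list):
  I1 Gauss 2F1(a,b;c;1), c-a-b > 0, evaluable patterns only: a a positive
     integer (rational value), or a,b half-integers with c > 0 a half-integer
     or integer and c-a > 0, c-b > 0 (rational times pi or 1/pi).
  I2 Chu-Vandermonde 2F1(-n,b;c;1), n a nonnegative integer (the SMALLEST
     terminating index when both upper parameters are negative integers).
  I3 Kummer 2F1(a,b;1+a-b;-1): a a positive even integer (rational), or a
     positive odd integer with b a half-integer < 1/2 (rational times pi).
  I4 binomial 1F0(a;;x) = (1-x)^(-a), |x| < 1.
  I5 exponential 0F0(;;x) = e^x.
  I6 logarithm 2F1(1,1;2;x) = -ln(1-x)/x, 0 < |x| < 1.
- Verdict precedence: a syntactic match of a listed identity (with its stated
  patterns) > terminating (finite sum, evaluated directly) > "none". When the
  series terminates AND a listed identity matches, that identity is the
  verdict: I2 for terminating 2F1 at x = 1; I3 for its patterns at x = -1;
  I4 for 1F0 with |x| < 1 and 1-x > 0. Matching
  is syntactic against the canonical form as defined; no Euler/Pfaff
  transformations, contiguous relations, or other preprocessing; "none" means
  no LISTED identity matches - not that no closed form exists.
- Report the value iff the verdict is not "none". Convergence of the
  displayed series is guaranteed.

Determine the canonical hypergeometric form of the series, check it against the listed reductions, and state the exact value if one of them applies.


Canonical form: C = -\frac{3}{4} times 2F1 with upper {-12, 4}, lower {17}, x = -1. Verdict: this is Kummer's theorem (I3) (x = -1; c = 17 equals 1+a-b for upper {-12, 4}: listed pattern). Exact value: -15.

The tell: t_0 being -\frac{3}{4}, the expanded ratio factors over Q; prefactor -3/4, roots give parameters.
Consecutive-term ratio: r(k) = -1 * (k-12) (k+4) / [(k+17) (k+1)] ; factor over Q: parameters, x = -1, and C = -\frac{3}{4}.


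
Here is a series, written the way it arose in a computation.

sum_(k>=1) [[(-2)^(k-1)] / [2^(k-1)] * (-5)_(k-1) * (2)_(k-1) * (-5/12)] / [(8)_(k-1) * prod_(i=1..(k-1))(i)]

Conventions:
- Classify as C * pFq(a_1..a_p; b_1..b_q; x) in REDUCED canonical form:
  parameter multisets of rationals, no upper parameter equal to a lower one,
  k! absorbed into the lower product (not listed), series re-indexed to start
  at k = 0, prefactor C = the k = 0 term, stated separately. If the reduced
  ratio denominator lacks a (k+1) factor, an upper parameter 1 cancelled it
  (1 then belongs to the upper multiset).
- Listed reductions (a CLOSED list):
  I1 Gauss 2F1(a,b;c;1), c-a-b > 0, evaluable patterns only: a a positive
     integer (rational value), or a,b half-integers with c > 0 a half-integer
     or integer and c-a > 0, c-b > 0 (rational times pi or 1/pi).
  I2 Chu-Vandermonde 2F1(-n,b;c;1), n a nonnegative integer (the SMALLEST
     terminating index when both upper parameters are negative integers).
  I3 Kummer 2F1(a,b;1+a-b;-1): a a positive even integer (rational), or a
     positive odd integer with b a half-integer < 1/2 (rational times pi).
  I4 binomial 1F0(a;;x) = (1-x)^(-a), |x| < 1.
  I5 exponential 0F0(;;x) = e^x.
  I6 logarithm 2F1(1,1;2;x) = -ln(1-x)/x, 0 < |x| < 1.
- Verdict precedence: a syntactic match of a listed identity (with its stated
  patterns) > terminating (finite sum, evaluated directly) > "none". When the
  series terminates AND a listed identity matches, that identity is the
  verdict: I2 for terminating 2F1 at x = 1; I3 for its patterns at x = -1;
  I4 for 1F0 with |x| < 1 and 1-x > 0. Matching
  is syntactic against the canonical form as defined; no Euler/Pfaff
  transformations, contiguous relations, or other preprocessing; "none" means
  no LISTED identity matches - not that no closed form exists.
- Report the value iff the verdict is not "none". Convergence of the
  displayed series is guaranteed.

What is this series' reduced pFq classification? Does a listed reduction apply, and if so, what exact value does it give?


Canonical form: C = -5/12 times 2F1 with upper {-5, 2}, lower {8}, x = -1. Verdict (x = -1): Kummer's theorem (I3) applies (x = -1; c = 8 equals 1+a-b for upper {-5, 2}: listed pattern). Sum: -35/24.

Structural cue: x = (-1) and the two k-th powers (C = -5/12) combine into one argument.
Adjacent-term ratio: r(k) = (-1) * (k-5) (k+2) / [(k+8) (k+1)] - rational; roots negated = parameters, x = (-1), C = -5/12.


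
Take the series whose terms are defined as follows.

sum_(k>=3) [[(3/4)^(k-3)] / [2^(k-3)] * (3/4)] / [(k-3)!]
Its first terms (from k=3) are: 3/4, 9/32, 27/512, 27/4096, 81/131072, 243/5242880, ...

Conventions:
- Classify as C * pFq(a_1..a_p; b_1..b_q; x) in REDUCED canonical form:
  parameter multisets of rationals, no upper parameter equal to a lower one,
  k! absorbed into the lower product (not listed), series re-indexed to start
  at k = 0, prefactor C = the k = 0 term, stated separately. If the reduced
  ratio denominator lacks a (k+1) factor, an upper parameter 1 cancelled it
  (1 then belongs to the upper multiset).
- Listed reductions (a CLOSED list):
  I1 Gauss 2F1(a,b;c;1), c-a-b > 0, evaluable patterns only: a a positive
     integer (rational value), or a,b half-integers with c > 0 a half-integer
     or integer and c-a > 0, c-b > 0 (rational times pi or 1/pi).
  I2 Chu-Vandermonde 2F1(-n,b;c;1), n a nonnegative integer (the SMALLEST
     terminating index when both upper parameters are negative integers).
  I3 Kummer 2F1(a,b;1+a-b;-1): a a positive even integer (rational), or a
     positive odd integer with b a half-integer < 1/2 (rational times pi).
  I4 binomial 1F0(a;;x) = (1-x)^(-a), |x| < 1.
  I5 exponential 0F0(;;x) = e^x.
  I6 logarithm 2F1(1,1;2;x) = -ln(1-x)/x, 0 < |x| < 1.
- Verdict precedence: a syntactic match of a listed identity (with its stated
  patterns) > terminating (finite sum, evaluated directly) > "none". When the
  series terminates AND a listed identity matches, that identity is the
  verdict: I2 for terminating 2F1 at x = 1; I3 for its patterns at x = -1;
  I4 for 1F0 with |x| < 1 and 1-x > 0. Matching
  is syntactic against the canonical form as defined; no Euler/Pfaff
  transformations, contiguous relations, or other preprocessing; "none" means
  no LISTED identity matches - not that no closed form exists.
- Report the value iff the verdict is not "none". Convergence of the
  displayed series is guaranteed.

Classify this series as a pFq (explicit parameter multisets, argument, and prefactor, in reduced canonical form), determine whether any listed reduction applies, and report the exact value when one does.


This is 3/4 * 0F0(-; -; 3/8) in reduced canonical form. Verdict at x = 3/8: the exponential series (I5) matches (the 0F0 exponential series at x = 3/8). Its exact value is (3/4) * e^(3/8).

Key step: t_0 = 3/4 here, and the two k-th powers (prefactor 3/4) combine into one argument.
Term ratio: r(k) = (3/8) * 1 / [(k+1)] - rational in k, leading ratio (3/8); with t_0 = 3/4, classification follows.


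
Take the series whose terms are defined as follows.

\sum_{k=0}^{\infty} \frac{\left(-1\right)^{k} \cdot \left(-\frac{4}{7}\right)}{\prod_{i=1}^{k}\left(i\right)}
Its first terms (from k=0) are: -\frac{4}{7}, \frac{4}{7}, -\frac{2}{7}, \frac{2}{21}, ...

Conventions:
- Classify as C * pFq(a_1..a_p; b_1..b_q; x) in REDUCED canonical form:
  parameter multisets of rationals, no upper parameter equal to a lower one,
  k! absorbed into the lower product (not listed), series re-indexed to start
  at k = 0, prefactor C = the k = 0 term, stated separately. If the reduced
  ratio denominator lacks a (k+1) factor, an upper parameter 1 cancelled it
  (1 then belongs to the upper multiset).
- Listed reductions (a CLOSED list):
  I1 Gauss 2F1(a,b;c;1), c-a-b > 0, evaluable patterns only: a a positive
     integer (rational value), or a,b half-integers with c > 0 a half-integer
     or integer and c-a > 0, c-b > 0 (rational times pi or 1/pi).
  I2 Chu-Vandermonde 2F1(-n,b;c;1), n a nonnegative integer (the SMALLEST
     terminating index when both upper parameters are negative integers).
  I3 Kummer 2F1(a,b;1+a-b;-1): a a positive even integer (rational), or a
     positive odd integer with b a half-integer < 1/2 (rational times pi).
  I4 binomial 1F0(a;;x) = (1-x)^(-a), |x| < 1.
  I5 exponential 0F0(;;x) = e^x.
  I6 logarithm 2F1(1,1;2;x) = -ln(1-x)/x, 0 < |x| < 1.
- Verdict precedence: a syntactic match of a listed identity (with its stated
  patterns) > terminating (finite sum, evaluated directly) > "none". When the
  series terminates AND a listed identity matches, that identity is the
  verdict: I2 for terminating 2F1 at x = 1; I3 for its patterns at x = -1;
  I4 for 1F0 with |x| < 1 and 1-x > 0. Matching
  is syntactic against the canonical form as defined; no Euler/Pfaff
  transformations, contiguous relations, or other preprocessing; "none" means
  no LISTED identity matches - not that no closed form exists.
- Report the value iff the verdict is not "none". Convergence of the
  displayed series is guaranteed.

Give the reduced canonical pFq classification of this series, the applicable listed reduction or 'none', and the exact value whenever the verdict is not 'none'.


The series (x = -1) is 0F0: upper {-}, lower {-}, prefactor -\frac{4}{7}. Verdict: the I5 exponential reduction fires (the 0F0 exponential series at x = -1). Exact value: \left(-\frac{4}{7}\right) \cdot e^{-1}.

First insight: x = -1 and the product of the first k integers (C = -4/7, x = -1) is k!.
Term ratio: r(k) = -1 * 1 / [(k+1)] - rational; roots negated = parameters, x = -1, C = -\frac{4}{7}.


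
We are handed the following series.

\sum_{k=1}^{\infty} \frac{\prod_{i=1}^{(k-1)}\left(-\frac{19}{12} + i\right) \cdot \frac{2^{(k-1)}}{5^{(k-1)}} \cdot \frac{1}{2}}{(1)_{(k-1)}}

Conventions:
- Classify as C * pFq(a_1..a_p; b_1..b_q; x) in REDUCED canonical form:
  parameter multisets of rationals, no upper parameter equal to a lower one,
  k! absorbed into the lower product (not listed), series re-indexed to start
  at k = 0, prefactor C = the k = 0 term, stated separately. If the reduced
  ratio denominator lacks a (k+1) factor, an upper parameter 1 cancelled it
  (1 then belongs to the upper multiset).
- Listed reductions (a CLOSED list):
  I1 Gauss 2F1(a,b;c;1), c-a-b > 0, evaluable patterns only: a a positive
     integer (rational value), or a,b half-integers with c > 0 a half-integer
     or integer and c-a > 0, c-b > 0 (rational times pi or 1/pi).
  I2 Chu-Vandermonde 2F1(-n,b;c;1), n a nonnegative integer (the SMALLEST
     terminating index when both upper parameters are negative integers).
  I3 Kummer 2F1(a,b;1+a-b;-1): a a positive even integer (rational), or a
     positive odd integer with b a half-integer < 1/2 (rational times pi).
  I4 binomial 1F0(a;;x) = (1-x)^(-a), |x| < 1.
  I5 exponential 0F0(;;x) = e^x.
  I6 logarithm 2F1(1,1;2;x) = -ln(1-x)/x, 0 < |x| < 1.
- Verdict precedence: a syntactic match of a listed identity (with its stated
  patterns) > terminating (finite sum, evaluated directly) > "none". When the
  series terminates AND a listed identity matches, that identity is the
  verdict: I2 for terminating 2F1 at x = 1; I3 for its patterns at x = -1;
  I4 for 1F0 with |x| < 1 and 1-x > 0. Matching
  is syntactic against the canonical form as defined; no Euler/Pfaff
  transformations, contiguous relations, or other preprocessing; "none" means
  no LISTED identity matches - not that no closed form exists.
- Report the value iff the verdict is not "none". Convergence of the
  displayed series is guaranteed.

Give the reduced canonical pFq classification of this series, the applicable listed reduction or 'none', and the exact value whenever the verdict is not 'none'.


This is \frac{1}{2} * 1F0(-\frac{7}{12}; -; \frac{2}{5}) in reduced canonical form. Verdict: binomial (I4) fires (the 1F0 binomial series: exponent 7/12, x = \frac{2}{5}). Sum: \frac{1}{2} \cdot \left(\frac{3}{5}\right)^{\frac{7}{12}}.

First insight: t_0 being \frac{1}{2}, the two geometric factors (prefactor 1/2) combine into one argument.
Term ratio: r(k) = \frac{2}{5} * (k-\frac{7}{12}) / [(k+1)] - rational in k. x = \frac{2}{5}; t_0 = \frac{1}{2}; negate the roots.


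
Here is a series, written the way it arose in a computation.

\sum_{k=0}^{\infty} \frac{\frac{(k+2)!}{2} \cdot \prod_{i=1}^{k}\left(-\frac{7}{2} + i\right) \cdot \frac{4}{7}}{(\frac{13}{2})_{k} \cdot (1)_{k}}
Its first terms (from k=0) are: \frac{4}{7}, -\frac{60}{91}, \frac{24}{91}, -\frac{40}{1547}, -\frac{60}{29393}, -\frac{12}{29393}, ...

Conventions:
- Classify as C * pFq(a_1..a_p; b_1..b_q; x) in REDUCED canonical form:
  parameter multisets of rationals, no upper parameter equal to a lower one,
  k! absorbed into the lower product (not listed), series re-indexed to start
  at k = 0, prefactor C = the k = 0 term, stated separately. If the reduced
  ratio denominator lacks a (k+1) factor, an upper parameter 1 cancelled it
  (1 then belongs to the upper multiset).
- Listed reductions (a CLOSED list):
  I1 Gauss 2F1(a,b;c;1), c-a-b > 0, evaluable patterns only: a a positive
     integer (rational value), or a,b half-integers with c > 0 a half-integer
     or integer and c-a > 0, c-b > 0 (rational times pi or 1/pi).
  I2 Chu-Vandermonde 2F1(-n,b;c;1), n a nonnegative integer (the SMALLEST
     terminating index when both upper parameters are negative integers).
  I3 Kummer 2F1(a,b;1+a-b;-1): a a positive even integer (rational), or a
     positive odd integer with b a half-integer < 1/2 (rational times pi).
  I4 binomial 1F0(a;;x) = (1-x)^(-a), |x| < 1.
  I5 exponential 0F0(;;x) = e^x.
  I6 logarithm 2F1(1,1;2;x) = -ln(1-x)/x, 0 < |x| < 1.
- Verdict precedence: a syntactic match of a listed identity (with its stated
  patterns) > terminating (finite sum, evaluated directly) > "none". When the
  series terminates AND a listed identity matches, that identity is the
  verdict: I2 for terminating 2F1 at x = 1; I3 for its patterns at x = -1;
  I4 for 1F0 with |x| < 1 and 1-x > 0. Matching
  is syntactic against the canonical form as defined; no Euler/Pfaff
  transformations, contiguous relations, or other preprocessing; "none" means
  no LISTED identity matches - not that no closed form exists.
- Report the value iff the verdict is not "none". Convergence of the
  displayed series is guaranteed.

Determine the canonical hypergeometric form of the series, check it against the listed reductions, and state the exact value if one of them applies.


The tell: from the first term \frac{4}{7}: (1)_k (C = 4/7) is k! itself.
Step ratio: r(k) = 1 * (k-\frac{5}{2}) (k+3) / [(k+\frac{13}{2}) (k+1)] ; factor over Q: parameters, x = 1, and C = \frac{4}{7}.

x = 1 here; the reduced form reads 2F1, upper {-\frac{5}{2}, 3}, lower {\frac{13}{2}}, C = \frac{4}{7}. Verdict: the Gauss summation I1 applies (x = 1: the Gamma ratio telescopes since c-a-b = 6 > 0 and a = 3 in Z>0). Hence: \frac{33}{224}.


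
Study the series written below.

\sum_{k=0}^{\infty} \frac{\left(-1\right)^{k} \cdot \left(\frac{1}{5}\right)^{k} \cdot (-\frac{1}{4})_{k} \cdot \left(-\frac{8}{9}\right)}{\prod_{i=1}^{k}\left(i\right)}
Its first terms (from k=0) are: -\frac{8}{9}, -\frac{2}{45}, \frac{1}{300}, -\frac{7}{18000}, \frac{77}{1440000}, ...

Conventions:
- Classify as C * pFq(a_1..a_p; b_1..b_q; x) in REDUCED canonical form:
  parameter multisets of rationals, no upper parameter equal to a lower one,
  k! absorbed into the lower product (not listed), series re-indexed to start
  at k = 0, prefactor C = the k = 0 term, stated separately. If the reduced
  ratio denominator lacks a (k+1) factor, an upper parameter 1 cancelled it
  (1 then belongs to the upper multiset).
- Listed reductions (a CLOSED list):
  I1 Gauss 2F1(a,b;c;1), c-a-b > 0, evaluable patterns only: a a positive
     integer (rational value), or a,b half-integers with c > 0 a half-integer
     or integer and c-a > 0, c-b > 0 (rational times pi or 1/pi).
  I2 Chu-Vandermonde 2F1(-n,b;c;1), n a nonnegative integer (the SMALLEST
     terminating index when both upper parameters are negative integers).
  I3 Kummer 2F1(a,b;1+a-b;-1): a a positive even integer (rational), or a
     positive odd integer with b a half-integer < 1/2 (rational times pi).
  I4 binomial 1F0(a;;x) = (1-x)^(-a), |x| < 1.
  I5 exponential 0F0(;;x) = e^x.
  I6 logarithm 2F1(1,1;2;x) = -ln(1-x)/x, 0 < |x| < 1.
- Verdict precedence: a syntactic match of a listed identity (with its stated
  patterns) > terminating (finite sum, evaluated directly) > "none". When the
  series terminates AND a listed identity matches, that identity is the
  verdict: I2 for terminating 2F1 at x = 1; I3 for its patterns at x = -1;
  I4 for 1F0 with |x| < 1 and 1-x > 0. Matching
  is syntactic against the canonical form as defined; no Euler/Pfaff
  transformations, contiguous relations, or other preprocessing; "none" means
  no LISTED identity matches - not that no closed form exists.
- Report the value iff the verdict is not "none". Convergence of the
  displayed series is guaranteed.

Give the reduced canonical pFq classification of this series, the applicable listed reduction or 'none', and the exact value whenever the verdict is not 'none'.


At argument -\frac{1}{5}: a 1F0 with upper {-\frac{1}{4}}, lower {-}, scaled by C = -\frac{8}{9}. Verdict: binomial (I4) applies (the 1F0 binomial series: exponent 1/4, x = -\frac{1}{5}). Exact value: \left(-\frac{8}{9}\right) \cdot \left(\frac{6}{5}\right)^{\frac{1}{4}}.

The tell: t_0 being -\frac{8}{9}, the product of the first k integers (C = -8/9, x = -1/5) is k!.
Step ratio: r(k) = -\frac{1}{5} * (k-\frac{1}{4}) / [(k+1)] ; factor over Q: parameters, x = -\frac{1}{5}, and C = -\frac{8}{9}.


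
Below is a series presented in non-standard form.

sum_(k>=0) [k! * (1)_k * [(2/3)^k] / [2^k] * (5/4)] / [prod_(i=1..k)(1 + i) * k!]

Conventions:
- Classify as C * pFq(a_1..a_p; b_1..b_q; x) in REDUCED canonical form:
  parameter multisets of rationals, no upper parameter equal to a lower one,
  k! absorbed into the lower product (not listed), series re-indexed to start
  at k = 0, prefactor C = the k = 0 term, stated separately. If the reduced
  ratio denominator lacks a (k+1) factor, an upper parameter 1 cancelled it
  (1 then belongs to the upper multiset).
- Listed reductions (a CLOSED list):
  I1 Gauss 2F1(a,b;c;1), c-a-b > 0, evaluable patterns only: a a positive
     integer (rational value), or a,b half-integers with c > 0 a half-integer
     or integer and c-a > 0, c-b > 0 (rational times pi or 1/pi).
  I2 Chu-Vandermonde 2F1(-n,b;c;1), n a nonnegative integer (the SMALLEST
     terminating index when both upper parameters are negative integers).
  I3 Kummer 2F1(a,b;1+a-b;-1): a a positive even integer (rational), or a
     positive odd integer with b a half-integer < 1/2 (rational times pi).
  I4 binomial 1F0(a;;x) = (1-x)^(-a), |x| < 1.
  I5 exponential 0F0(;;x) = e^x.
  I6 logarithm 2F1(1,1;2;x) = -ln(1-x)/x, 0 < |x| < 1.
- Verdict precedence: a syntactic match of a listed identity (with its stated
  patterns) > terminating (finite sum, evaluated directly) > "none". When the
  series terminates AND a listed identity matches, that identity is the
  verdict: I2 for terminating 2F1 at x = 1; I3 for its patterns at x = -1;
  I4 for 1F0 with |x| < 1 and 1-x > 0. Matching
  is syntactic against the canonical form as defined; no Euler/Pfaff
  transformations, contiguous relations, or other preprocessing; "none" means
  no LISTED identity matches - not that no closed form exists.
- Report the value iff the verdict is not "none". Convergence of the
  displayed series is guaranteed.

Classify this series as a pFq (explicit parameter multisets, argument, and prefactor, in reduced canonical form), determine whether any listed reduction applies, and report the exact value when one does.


Prefactor 5/4, argument 1/3: 2F1 with upper {1, 1} over lower {2}. Verdict: the logarithmic series (I6) fires (the logarithm: parameters (1,1;2), x = 1/3). Sum: (-15/4) * ln(2/3).

Key step: t_0 being 5/4, the factorial ratio (C = 5/4, x = 1/3) (k+a-1)!/(a-1)! is a rising factorial (a)_k.
Ratio: r(k) = (1/3) * (k+1) (k+1) / [(k+2) (k+1)] - poly over poly, x = (1/3) from leading terms; C = 5/4 at k = 0.


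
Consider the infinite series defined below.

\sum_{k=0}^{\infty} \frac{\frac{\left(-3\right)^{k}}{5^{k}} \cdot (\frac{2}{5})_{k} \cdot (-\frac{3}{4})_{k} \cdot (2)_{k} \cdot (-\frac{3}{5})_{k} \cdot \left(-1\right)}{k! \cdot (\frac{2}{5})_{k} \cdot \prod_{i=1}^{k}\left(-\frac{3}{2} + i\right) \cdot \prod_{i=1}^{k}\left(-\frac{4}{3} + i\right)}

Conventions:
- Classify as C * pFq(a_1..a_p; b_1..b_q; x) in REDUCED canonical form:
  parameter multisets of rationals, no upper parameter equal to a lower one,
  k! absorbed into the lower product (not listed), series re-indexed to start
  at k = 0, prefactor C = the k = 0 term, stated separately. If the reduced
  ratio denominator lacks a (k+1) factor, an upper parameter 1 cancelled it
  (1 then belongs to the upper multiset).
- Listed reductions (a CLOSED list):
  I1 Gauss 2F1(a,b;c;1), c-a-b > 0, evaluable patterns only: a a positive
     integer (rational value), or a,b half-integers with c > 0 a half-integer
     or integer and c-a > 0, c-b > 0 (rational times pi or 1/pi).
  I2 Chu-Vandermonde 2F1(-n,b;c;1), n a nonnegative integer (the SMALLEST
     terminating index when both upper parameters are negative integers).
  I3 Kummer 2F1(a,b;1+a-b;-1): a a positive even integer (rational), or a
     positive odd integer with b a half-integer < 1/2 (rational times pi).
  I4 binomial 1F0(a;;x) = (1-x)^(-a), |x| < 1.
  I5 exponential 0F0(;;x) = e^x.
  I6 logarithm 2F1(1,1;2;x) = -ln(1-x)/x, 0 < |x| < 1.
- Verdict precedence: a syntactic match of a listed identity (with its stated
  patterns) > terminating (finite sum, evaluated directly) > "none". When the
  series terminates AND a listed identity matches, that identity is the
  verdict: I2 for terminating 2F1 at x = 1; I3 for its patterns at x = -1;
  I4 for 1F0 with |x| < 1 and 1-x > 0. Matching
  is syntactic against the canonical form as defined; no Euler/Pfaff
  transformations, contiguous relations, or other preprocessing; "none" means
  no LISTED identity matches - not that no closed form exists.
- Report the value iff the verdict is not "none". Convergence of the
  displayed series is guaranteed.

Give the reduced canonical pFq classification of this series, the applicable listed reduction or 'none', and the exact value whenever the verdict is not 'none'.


x = -\frac{3}{5} here; the reduced form reads 3F2, upper {-\frac{3}{4}, -\frac{3}{5}, 2}, lower {-\frac{1}{2}, -\frac{1}{3}}, C = -1. Verdict: none here - no I1-I6 shape fits x = -\frac{3}{5} with lower {-\frac{1}{2}, -\frac{1}{3}}.

The tell: t_0 being -1, the lower running product (C = -1) is a rising factorial.
Ratio: r(k) = -\frac{3}{5} * (k-\frac{3}{4}) (k-\frac{3}{5}) (k+2) / [(k-\frac{1}{2}) (k-\frac{1}{3}) (k+1)] - rational; roots negated = parameters, x = -\frac{3}{5}, C = -1.


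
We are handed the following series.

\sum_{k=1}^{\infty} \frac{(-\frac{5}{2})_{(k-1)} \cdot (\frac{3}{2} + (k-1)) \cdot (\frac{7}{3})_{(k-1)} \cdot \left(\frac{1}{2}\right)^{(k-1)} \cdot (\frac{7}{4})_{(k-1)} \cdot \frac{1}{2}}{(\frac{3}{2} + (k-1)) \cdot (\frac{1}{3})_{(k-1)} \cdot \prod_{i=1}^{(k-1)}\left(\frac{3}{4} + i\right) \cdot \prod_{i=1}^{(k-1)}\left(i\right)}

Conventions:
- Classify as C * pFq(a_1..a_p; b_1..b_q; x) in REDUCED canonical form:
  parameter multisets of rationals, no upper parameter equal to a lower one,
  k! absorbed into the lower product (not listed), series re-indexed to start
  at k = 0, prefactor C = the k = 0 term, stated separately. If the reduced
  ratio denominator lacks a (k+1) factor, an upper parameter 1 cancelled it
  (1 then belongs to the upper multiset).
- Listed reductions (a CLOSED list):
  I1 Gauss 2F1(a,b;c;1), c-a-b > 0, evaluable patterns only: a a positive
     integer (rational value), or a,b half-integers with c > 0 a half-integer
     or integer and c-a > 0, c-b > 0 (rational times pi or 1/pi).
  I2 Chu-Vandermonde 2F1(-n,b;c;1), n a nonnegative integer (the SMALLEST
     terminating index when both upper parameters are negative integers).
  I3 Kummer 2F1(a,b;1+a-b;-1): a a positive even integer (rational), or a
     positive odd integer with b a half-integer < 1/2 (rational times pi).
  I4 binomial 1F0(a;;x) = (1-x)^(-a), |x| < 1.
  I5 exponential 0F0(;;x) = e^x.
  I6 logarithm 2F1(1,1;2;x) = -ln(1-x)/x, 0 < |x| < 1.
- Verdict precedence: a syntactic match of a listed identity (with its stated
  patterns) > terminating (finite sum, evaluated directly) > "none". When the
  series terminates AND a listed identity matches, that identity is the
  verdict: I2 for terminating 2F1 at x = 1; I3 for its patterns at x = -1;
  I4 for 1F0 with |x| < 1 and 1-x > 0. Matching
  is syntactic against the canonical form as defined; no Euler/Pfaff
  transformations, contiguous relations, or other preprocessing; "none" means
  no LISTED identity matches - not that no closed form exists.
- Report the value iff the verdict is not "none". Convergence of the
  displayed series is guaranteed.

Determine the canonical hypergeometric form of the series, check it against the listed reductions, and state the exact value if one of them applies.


The tell: x = \frac{1}{2} and the parameter 7/4 appears in both the upper and lower lists and cancels (alongside the other common factor).
Ratio: r(k) = \frac{1}{2} * (k-\frac{5}{2}) (k+\frac{7}{3}) / [(k+\frac{1}{3}) (k+1)] - rational in k, leading ratio \frac{1}{2}; with t_0 = \frac{1}{2}, classification follows.

This is \frac{1}{2} * 2F1(-\frac{5}{2}, \frac{7}{3}; \frac{1}{3}; \frac{1}{2}) in reduced canonical form. Verdict: no listed reduction: x = \frac{1}{2} and upper {-\frac{5}{2}, \frac{7}{3}} fail every I1-I6 pattern.


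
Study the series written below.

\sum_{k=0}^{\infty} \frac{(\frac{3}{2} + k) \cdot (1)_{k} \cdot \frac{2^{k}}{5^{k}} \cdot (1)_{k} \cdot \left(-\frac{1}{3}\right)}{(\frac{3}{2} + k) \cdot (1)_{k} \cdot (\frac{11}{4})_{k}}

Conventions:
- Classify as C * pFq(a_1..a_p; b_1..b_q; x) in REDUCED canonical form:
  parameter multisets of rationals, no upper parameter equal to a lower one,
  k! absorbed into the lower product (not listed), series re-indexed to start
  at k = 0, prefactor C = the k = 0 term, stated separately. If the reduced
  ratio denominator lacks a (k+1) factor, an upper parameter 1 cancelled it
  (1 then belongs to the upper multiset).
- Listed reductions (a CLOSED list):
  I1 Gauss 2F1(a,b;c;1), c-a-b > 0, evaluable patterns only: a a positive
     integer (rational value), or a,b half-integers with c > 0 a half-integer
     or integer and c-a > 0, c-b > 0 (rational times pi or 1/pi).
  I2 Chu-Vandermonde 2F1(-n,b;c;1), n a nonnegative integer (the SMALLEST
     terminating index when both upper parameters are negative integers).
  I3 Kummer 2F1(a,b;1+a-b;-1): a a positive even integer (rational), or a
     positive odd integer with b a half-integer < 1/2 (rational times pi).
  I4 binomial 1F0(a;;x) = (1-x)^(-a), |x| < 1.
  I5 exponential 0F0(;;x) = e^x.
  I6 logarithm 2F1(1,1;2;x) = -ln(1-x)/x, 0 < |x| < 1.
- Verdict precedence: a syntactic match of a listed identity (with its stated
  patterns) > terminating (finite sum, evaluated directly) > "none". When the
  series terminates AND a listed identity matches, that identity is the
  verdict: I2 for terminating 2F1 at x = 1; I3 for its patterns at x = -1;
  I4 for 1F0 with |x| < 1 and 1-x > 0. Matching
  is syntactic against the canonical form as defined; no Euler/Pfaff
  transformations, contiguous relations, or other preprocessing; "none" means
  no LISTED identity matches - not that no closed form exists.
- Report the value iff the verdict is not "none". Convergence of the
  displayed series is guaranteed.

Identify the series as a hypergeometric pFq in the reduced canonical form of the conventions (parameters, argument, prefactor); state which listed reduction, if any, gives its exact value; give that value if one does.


Key step: t_0 being -\frac{1}{3}, (1)_k (C = -1/3) is k! itself.
Consecutive-term ratio: r(k) = \frac{2}{5} * (k+1) (k+1) / [(k+\frac{11}{4}) (k+1)] - rational in k, leading ratio \frac{2}{5}; with t_0 = -\frac{1}{3}, classification follows.

At argument \frac{2}{5}: a 2F1 with upper {1, 1}, lower {\frac{11}{4}}, scaled by C = -\frac{1}{3}. Verdict: none. No listed pattern accepts 2F1(1, 1; \frac{11}{4}; \frac{2}{5}).
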